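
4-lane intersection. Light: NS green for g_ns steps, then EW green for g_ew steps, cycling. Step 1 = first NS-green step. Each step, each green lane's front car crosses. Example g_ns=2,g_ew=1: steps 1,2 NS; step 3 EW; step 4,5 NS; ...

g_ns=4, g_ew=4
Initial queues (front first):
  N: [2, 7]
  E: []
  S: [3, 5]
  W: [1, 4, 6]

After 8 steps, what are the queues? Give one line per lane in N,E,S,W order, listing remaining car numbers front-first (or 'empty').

Step 1 [NS]: N:car2-GO,E:wait,S:car3-GO,W:wait | queues: N=1 E=0 S=1 W=3
Step 2 [NS]: N:car7-GO,E:wait,S:car5-GO,W:wait | queues: N=0 E=0 S=0 W=3
Step 3 [NS]: N:empty,E:wait,S:empty,W:wait | queues: N=0 E=0 S=0 W=3
Step 4 [NS]: N:empty,E:wait,S:empty,W:wait | queues: N=0 E=0 S=0 W=3
Step 5 [EW]: N:wait,E:empty,S:wait,W:car1-GO | queues: N=0 E=0 S=0 W=2
Step 6 [EW]: N:wait,E:empty,S:wait,W:car4-GO | queues: N=0 E=0 S=0 W=1
Step 7 [EW]: N:wait,E:empty,S:wait,W:car6-GO | queues: N=0 E=0 S=0 W=0

N: empty
E: empty
S: empty
W: empty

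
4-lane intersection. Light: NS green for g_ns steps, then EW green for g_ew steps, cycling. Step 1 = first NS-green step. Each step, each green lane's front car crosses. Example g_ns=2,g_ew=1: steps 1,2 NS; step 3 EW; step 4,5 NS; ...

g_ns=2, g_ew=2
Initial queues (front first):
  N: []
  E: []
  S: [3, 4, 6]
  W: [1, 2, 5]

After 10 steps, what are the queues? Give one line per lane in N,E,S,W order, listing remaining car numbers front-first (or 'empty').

Step 1 [NS]: N:empty,E:wait,S:car3-GO,W:wait | queues: N=0 E=0 S=2 W=3
Step 2 [NS]: N:empty,E:wait,S:car4-GO,W:wait | queues: N=0 E=0 S=1 W=3
Step 3 [EW]: N:wait,E:empty,S:wait,W:car1-GO | queues: N=0 E=0 S=1 W=2
Step 4 [EW]: N:wait,E:empty,S:wait,W:car2-GO | queues: N=0 E=0 S=1 W=1
Step 5 [NS]: N:empty,E:wait,S:car6-GO,W:wait | queues: N=0 E=0 S=0 W=1
Step 6 [NS]: N:empty,E:wait,S:empty,W:wait | queues: N=0 E=0 S=0 W=1
Step 7 [EW]: N:wait,E:empty,S:wait,W:car5-GO | queues: N=0 E=0 S=0 W=0

N: empty
E: empty
S: empty
W: empty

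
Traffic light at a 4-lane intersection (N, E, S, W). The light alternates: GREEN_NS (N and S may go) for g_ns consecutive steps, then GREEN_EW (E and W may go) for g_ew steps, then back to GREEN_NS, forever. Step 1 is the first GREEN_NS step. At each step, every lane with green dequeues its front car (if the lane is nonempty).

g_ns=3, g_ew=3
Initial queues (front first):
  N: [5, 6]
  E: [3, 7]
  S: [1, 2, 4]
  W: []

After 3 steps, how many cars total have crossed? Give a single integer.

Step 1 [NS]: N:car5-GO,E:wait,S:car1-GO,W:wait | queues: N=1 E=2 S=2 W=0
Step 2 [NS]: N:car6-GO,E:wait,S:car2-GO,W:wait | queues: N=0 E=2 S=1 W=0
Step 3 [NS]: N:empty,E:wait,S:car4-GO,W:wait | queues: N=0 E=2 S=0 W=0
Cars crossed by step 3: 5

Answer: 5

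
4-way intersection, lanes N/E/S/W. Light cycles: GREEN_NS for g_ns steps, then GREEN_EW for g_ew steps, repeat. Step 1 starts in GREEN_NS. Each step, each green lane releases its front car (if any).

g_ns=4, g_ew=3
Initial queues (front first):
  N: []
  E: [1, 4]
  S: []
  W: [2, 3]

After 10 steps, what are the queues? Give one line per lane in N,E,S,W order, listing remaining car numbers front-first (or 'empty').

Step 1 [NS]: N:empty,E:wait,S:empty,W:wait | queues: N=0 E=2 S=0 W=2
Step 2 [NS]: N:empty,E:wait,S:empty,W:wait | queues: N=0 E=2 S=0 W=2
Step 3 [NS]: N:empty,E:wait,S:empty,W:wait | queues: N=0 E=2 S=0 W=2
Step 4 [NS]: N:empty,E:wait,S:empty,W:wait | queues: N=0 E=2 S=0 W=2
Step 5 [EW]: N:wait,E:car1-GO,S:wait,W:car2-GO | queues: N=0 E=1 S=0 W=1
Step 6 [EW]: N:wait,E:car4-GO,S:wait,W:car3-GO | queues: N=0 E=0 S=0 W=0

N: empty
E: empty
S: empty
W: empty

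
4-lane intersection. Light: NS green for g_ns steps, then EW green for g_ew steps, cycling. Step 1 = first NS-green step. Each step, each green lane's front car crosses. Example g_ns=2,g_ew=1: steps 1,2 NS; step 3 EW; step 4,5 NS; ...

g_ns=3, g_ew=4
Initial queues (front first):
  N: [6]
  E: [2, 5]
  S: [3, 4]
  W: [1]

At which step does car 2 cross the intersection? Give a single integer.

Step 1 [NS]: N:car6-GO,E:wait,S:car3-GO,W:wait | queues: N=0 E=2 S=1 W=1
Step 2 [NS]: N:empty,E:wait,S:car4-GO,W:wait | queues: N=0 E=2 S=0 W=1
Step 3 [NS]: N:empty,E:wait,S:empty,W:wait | queues: N=0 E=2 S=0 W=1
Step 4 [EW]: N:wait,E:car2-GO,S:wait,W:car1-GO | queues: N=0 E=1 S=0 W=0
Step 5 [EW]: N:wait,E:car5-GO,S:wait,W:empty | queues: N=0 E=0 S=0 W=0
Car 2 crosses at step 4

4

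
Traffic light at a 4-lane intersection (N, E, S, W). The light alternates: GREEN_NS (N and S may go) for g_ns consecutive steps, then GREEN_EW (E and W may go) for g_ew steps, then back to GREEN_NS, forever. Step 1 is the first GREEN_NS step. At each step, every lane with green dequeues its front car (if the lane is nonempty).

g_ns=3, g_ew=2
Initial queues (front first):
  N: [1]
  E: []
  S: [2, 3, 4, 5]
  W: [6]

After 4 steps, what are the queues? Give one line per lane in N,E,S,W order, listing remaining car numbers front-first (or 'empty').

Step 1 [NS]: N:car1-GO,E:wait,S:car2-GO,W:wait | queues: N=0 E=0 S=3 W=1
Step 2 [NS]: N:empty,E:wait,S:car3-GO,W:wait | queues: N=0 E=0 S=2 W=1
Step 3 [NS]: N:empty,E:wait,S:car4-GO,W:wait | queues: N=0 E=0 S=1 W=1
Step 4 [EW]: N:wait,E:empty,S:wait,W:car6-GO | queues: N=0 E=0 S=1 W=0

N: empty
E: empty
S: 5
W: empty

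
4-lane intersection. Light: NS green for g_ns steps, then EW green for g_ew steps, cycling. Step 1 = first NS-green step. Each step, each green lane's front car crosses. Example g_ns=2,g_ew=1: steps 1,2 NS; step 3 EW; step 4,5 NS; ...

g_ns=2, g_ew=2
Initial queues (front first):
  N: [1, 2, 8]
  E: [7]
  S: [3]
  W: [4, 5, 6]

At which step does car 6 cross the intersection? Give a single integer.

Step 1 [NS]: N:car1-GO,E:wait,S:car3-GO,W:wait | queues: N=2 E=1 S=0 W=3
Step 2 [NS]: N:car2-GO,E:wait,S:empty,W:wait | queues: N=1 E=1 S=0 W=3
Step 3 [EW]: N:wait,E:car7-GO,S:wait,W:car4-GO | queues: N=1 E=0 S=0 W=2
Step 4 [EW]: N:wait,E:empty,S:wait,W:car5-GO | queues: N=1 E=0 S=0 W=1
Step 5 [NS]: N:car8-GO,E:wait,S:empty,W:wait | queues: N=0 E=0 S=0 W=1
Step 6 [NS]: N:empty,E:wait,S:empty,W:wait | queues: N=0 E=0 S=0 W=1
Step 7 [EW]: N:wait,E:empty,S:wait,W:car6-GO | queues: N=0 E=0 S=0 W=0
Car 6 crosses at step 7

7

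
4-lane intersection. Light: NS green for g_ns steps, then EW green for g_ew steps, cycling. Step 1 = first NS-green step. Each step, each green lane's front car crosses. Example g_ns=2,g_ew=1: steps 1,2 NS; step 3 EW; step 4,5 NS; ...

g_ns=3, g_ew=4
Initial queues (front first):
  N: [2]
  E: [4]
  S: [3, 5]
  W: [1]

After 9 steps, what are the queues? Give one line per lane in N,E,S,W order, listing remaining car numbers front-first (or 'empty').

Step 1 [NS]: N:car2-GO,E:wait,S:car3-GO,W:wait | queues: N=0 E=1 S=1 W=1
Step 2 [NS]: N:empty,E:wait,S:car5-GO,W:wait | queues: N=0 E=1 S=0 W=1
Step 3 [NS]: N:empty,E:wait,S:empty,W:wait | queues: N=0 E=1 S=0 W=1
Step 4 [EW]: N:wait,E:car4-GO,S:wait,W:car1-GO | queues: N=0 E=0 S=0 W=0

N: empty
E: empty
S: empty
W: empty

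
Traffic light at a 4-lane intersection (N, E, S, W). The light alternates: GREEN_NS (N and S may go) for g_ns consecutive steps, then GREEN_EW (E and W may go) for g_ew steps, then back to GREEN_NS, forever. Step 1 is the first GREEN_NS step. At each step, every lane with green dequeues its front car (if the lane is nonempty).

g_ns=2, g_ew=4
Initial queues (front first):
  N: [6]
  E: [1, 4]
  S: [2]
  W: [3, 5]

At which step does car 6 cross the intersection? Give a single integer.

Step 1 [NS]: N:car6-GO,E:wait,S:car2-GO,W:wait | queues: N=0 E=2 S=0 W=2
Step 2 [NS]: N:empty,E:wait,S:empty,W:wait | queues: N=0 E=2 S=0 W=2
Step 3 [EW]: N:wait,E:car1-GO,S:wait,W:car3-GO | queues: N=0 E=1 S=0 W=1
Step 4 [EW]: N:wait,E:car4-GO,S:wait,W:car5-GO | queues: N=0 E=0 S=0 W=0
Car 6 crosses at step 1

1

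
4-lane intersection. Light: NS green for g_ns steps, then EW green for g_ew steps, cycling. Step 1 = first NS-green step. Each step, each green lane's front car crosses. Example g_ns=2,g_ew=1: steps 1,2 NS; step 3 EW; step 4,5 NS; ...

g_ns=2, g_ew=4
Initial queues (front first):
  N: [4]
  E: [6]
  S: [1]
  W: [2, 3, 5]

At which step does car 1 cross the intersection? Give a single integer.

Step 1 [NS]: N:car4-GO,E:wait,S:car1-GO,W:wait | queues: N=0 E=1 S=0 W=3
Step 2 [NS]: N:empty,E:wait,S:empty,W:wait | queues: N=0 E=1 S=0 W=3
Step 3 [EW]: N:wait,E:car6-GO,S:wait,W:car2-GO | queues: N=0 E=0 S=0 W=2
Step 4 [EW]: N:wait,E:empty,S:wait,W:car3-GO | queues: N=0 E=0 S=0 W=1
Step 5 [EW]: N:wait,E:empty,S:wait,W:car5-GO | queues: N=0 E=0 S=0 W=0
Car 1 crosses at step 1

1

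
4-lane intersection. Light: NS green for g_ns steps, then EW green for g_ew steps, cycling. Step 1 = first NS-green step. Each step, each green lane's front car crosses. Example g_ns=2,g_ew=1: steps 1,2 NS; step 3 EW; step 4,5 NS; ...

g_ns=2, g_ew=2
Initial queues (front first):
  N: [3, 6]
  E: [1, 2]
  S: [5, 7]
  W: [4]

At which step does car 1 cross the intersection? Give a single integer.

Step 1 [NS]: N:car3-GO,E:wait,S:car5-GO,W:wait | queues: N=1 E=2 S=1 W=1
Step 2 [NS]: N:car6-GO,E:wait,S:car7-GO,W:wait | queues: N=0 E=2 S=0 W=1
Step 3 [EW]: N:wait,E:car1-GO,S:wait,W:car4-GO | queues: N=0 E=1 S=0 W=0
Step 4 [EW]: N:wait,E:car2-GO,S:wait,W:empty | queues: N=0 E=0 S=0 W=0
Car 1 crosses at step 3

3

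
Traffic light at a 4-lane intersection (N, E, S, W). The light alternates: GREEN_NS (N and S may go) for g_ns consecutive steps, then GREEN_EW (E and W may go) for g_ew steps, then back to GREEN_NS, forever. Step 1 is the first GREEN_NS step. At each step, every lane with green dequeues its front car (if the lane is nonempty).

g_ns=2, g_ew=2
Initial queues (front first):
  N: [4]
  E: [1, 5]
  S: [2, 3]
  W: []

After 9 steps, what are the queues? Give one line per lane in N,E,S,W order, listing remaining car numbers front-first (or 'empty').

Step 1 [NS]: N:car4-GO,E:wait,S:car2-GO,W:wait | queues: N=0 E=2 S=1 W=0
Step 2 [NS]: N:empty,E:wait,S:car3-GO,W:wait | queues: N=0 E=2 S=0 W=0
Step 3 [EW]: N:wait,E:car1-GO,S:wait,W:empty | queues: N=0 E=1 S=0 W=0
Step 4 [EW]: N:wait,E:car5-GO,S:wait,W:empty | queues: N=0 E=0 S=0 W=0

N: empty
E: empty
S: empty
W: empty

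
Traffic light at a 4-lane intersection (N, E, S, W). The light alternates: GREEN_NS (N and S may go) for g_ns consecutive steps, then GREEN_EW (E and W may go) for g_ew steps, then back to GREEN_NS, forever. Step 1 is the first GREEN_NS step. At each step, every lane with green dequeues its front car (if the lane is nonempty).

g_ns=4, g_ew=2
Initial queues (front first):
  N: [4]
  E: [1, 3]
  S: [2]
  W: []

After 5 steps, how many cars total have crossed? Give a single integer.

Step 1 [NS]: N:car4-GO,E:wait,S:car2-GO,W:wait | queues: N=0 E=2 S=0 W=0
Step 2 [NS]: N:empty,E:wait,S:empty,W:wait | queues: N=0 E=2 S=0 W=0
Step 3 [NS]: N:empty,E:wait,S:empty,W:wait | queues: N=0 E=2 S=0 W=0
Step 4 [NS]: N:empty,E:wait,S:empty,W:wait | queues: N=0 E=2 S=0 W=0
Step 5 [EW]: N:wait,E:car1-GO,S:wait,W:empty | queues: N=0 E=1 S=0 W=0
Cars crossed by step 5: 3

Answer: 3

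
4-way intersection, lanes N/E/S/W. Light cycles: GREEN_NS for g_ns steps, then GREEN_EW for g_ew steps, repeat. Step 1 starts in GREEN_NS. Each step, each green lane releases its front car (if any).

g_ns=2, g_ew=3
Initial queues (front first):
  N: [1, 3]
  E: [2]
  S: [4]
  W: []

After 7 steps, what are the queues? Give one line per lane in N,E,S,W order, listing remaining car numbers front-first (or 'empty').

Step 1 [NS]: N:car1-GO,E:wait,S:car4-GO,W:wait | queues: N=1 E=1 S=0 W=0
Step 2 [NS]: N:car3-GO,E:wait,S:empty,W:wait | queues: N=0 E=1 S=0 W=0
Step 3 [EW]: N:wait,E:car2-GO,S:wait,W:empty | queues: N=0 E=0 S=0 W=0

N: empty
E: empty
S: empty
W: empty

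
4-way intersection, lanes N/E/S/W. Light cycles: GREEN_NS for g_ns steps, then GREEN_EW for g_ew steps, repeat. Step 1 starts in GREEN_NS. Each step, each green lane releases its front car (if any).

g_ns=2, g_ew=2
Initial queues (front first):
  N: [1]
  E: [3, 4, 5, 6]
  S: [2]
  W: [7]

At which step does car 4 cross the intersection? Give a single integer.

Step 1 [NS]: N:car1-GO,E:wait,S:car2-GO,W:wait | queues: N=0 E=4 S=0 W=1
Step 2 [NS]: N:empty,E:wait,S:empty,W:wait | queues: N=0 E=4 S=0 W=1
Step 3 [EW]: N:wait,E:car3-GO,S:wait,W:car7-GO | queues: N=0 E=3 S=0 W=0
Step 4 [EW]: N:wait,E:car4-GO,S:wait,W:empty | queues: N=0 E=2 S=0 W=0
Step 5 [NS]: N:empty,E:wait,S:empty,W:wait | queues: N=0 E=2 S=0 W=0
Step 6 [NS]: N:empty,E:wait,S:empty,W:wait | queues: N=0 E=2 S=0 W=0
Step 7 [EW]: N:wait,E:car5-GO,S:wait,W:empty | queues: N=0 E=1 S=0 W=0
Step 8 [EW]: N:wait,E:car6-GO,S:wait,W:empty | queues: N=0 E=0 S=0 W=0
Car 4 crosses at step 4

4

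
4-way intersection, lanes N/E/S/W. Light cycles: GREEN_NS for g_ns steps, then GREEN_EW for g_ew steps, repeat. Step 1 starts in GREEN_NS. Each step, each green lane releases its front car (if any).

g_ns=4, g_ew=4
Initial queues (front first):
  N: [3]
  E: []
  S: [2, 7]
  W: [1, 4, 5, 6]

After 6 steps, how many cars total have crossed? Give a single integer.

Step 1 [NS]: N:car3-GO,E:wait,S:car2-GO,W:wait | queues: N=0 E=0 S=1 W=4
Step 2 [NS]: N:empty,E:wait,S:car7-GO,W:wait | queues: N=0 E=0 S=0 W=4
Step 3 [NS]: N:empty,E:wait,S:empty,W:wait | queues: N=0 E=0 S=0 W=4
Step 4 [NS]: N:empty,E:wait,S:empty,W:wait | queues: N=0 E=0 S=0 W=4
Step 5 [EW]: N:wait,E:empty,S:wait,W:car1-GO | queues: N=0 E=0 S=0 W=3
Step 6 [EW]: N:wait,E:empty,S:wait,W:car4-GO | queues: N=0 E=0 S=0 W=2
Cars crossed by step 6: 5

Answer: 5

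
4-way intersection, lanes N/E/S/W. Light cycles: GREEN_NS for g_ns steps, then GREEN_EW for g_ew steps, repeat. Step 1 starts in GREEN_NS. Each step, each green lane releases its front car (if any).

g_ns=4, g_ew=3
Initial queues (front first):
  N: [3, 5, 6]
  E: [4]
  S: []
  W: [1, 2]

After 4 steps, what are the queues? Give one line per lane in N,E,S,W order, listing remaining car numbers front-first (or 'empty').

Step 1 [NS]: N:car3-GO,E:wait,S:empty,W:wait | queues: N=2 E=1 S=0 W=2
Step 2 [NS]: N:car5-GO,E:wait,S:empty,W:wait | queues: N=1 E=1 S=0 W=2
Step 3 [NS]: N:car6-GO,E:wait,S:empty,W:wait | queues: N=0 E=1 S=0 W=2
Step 4 [NS]: N:empty,E:wait,S:empty,W:wait | queues: N=0 E=1 S=0 W=2

N: empty
E: 4
S: empty
W: 1 2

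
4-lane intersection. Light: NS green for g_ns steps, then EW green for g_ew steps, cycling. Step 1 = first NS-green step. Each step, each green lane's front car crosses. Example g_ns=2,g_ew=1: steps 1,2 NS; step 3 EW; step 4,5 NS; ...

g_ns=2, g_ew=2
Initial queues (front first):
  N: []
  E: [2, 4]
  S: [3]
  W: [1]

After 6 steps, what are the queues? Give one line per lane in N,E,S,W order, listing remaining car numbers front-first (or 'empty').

Step 1 [NS]: N:empty,E:wait,S:car3-GO,W:wait | queues: N=0 E=2 S=0 W=1
Step 2 [NS]: N:empty,E:wait,S:empty,W:wait | queues: N=0 E=2 S=0 W=1
Step 3 [EW]: N:wait,E:car2-GO,S:wait,W:car1-GO | queues: N=0 E=1 S=0 W=0
Step 4 [EW]: N:wait,E:car4-GO,S:wait,W:empty | queues: N=0 E=0 S=0 W=0

N: empty
E: empty
S: empty
W: empty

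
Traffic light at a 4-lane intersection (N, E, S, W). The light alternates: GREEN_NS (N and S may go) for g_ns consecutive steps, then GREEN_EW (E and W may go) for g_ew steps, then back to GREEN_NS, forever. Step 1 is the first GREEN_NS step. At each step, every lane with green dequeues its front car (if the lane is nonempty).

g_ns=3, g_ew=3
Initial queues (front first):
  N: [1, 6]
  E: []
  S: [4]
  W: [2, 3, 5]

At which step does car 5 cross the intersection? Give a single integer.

Step 1 [NS]: N:car1-GO,E:wait,S:car4-GO,W:wait | queues: N=1 E=0 S=0 W=3
Step 2 [NS]: N:car6-GO,E:wait,S:empty,W:wait | queues: N=0 E=0 S=0 W=3
Step 3 [NS]: N:empty,E:wait,S:empty,W:wait | queues: N=0 E=0 S=0 W=3
Step 4 [EW]: N:wait,E:empty,S:wait,W:car2-GO | queues: N=0 E=0 S=0 W=2
Step 5 [EW]: N:wait,E:empty,S:wait,W:car3-GO | queues: N=0 E=0 S=0 W=1
Step 6 [EW]: N:wait,E:empty,S:wait,W:car5-GO | queues: N=0 E=0 S=0 W=0
Car 5 crosses at step 6

6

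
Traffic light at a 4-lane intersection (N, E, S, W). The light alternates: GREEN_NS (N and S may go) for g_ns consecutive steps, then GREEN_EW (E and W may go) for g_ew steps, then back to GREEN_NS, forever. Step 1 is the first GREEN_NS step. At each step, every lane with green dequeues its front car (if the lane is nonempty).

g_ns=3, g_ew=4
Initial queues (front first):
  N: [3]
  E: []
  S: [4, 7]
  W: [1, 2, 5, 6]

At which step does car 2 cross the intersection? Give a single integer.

Step 1 [NS]: N:car3-GO,E:wait,S:car4-GO,W:wait | queues: N=0 E=0 S=1 W=4
Step 2 [NS]: N:empty,E:wait,S:car7-GO,W:wait | queues: N=0 E=0 S=0 W=4
Step 3 [NS]: N:empty,E:wait,S:empty,W:wait | queues: N=0 E=0 S=0 W=4
Step 4 [EW]: N:wait,E:empty,S:wait,W:car1-GO | queues: N=0 E=0 S=0 W=3
Step 5 [EW]: N:wait,E:empty,S:wait,W:car2-GO | queues: N=0 E=0 S=0 W=2
Step 6 [EW]: N:wait,E:empty,S:wait,W:car5-GO | queues: N=0 E=0 S=0 W=1
Step 7 [EW]: N:wait,E:empty,S:wait,W:car6-GO | queues: N=0 E=0 S=0 W=0
Car 2 crosses at step 5

5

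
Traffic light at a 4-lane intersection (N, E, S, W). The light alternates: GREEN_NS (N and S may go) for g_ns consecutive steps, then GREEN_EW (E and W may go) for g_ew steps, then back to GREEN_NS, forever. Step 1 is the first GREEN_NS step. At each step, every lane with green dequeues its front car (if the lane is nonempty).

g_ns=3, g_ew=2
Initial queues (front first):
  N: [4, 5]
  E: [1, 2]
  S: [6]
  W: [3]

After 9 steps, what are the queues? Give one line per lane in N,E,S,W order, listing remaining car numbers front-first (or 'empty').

Step 1 [NS]: N:car4-GO,E:wait,S:car6-GO,W:wait | queues: N=1 E=2 S=0 W=1
Step 2 [NS]: N:car5-GO,E:wait,S:empty,W:wait | queues: N=0 E=2 S=0 W=1
Step 3 [NS]: N:empty,E:wait,S:empty,W:wait | queues: N=0 E=2 S=0 W=1
Step 4 [EW]: N:wait,E:car1-GO,S:wait,W:car3-GO | queues: N=0 E=1 S=0 W=0
Step 5 [EW]: N:wait,E:car2-GO,S:wait,W:empty | queues: N=0 E=0 S=0 W=0

N: empty
E: empty
S: empty
W: empty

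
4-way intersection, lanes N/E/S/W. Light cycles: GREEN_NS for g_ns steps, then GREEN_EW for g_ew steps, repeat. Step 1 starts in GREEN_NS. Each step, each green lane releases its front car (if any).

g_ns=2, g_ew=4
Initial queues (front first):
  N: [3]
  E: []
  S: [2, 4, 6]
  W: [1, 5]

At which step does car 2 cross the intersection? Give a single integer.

Step 1 [NS]: N:car3-GO,E:wait,S:car2-GO,W:wait | queues: N=0 E=0 S=2 W=2
Step 2 [NS]: N:empty,E:wait,S:car4-GO,W:wait | queues: N=0 E=0 S=1 W=2
Step 3 [EW]: N:wait,E:empty,S:wait,W:car1-GO | queues: N=0 E=0 S=1 W=1
Step 4 [EW]: N:wait,E:empty,S:wait,W:car5-GO | queues: N=0 E=0 S=1 W=0
Step 5 [EW]: N:wait,E:empty,S:wait,W:empty | queues: N=0 E=0 S=1 W=0
Step 6 [EW]: N:wait,E:empty,S:wait,W:empty | queues: N=0 E=0 S=1 W=0
Step 7 [NS]: N:empty,E:wait,S:car6-GO,W:wait | queues: N=0 E=0 S=0 W=0
Car 2 crosses at step 1

1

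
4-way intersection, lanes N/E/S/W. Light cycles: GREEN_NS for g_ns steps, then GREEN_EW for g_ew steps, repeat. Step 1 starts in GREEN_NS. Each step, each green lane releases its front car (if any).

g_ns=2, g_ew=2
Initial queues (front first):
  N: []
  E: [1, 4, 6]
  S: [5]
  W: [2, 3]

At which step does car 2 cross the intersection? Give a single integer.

Step 1 [NS]: N:empty,E:wait,S:car5-GO,W:wait | queues: N=0 E=3 S=0 W=2
Step 2 [NS]: N:empty,E:wait,S:empty,W:wait | queues: N=0 E=3 S=0 W=2
Step 3 [EW]: N:wait,E:car1-GO,S:wait,W:car2-GO | queues: N=0 E=2 S=0 W=1
Step 4 [EW]: N:wait,E:car4-GO,S:wait,W:car3-GO | queues: N=0 E=1 S=0 W=0
Step 5 [NS]: N:empty,E:wait,S:empty,W:wait | queues: N=0 E=1 S=0 W=0
Step 6 [NS]: N:empty,E:wait,S:empty,W:wait | queues: N=0 E=1 S=0 W=0
Step 7 [EW]: N:wait,E:car6-GO,S:wait,W:empty | queues: N=0 E=0 S=0 W=0
Car 2 crosses at step 3

3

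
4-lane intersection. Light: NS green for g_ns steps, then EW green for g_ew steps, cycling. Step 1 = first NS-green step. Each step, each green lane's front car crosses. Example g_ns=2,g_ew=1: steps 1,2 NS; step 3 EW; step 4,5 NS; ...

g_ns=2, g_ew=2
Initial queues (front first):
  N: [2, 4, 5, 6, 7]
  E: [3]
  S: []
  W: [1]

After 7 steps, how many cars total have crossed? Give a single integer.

Answer: 6

Derivation:
Step 1 [NS]: N:car2-GO,E:wait,S:empty,W:wait | queues: N=4 E=1 S=0 W=1
Step 2 [NS]: N:car4-GO,E:wait,S:empty,W:wait | queues: N=3 E=1 S=0 W=1
Step 3 [EW]: N:wait,E:car3-GO,S:wait,W:car1-GO | queues: N=3 E=0 S=0 W=0
Step 4 [EW]: N:wait,E:empty,S:wait,W:empty | queues: N=3 E=0 S=0 W=0
Step 5 [NS]: N:car5-GO,E:wait,S:empty,W:wait | queues: N=2 E=0 S=0 W=0
Step 6 [NS]: N:car6-GO,E:wait,S:empty,W:wait | queues: N=1 E=0 S=0 W=0
Step 7 [EW]: N:wait,E:empty,S:wait,W:empty | queues: N=1 E=0 S=0 W=0
Cars crossed by step 7: 6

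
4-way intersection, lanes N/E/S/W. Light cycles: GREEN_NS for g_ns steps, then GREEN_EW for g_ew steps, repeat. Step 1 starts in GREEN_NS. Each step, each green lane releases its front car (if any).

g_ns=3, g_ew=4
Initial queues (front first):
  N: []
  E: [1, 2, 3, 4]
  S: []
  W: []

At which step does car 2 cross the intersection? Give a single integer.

Step 1 [NS]: N:empty,E:wait,S:empty,W:wait | queues: N=0 E=4 S=0 W=0
Step 2 [NS]: N:empty,E:wait,S:empty,W:wait | queues: N=0 E=4 S=0 W=0
Step 3 [NS]: N:empty,E:wait,S:empty,W:wait | queues: N=0 E=4 S=0 W=0
Step 4 [EW]: N:wait,E:car1-GO,S:wait,W:empty | queues: N=0 E=3 S=0 W=0
Step 5 [EW]: N:wait,E:car2-GO,S:wait,W:empty | queues: N=0 E=2 S=0 W=0
Step 6 [EW]: N:wait,E:car3-GO,S:wait,W:empty | queues: N=0 E=1 S=0 W=0
Step 7 [EW]: N:wait,E:car4-GO,S:wait,W:empty | queues: N=0 E=0 S=0 W=0
Car 2 crosses at step 5

5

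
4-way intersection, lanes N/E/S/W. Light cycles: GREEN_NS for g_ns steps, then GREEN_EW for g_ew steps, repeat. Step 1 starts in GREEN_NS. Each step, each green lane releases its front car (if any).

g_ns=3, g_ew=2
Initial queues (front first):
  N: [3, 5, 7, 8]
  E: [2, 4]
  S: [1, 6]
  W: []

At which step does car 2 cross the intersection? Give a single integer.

Step 1 [NS]: N:car3-GO,E:wait,S:car1-GO,W:wait | queues: N=3 E=2 S=1 W=0
Step 2 [NS]: N:car5-GO,E:wait,S:car6-GO,W:wait | queues: N=2 E=2 S=0 W=0
Step 3 [NS]: N:car7-GO,E:wait,S:empty,W:wait | queues: N=1 E=2 S=0 W=0
Step 4 [EW]: N:wait,E:car2-GO,S:wait,W:empty | queues: N=1 E=1 S=0 W=0
Step 5 [EW]: N:wait,E:car4-GO,S:wait,W:empty | queues: N=1 E=0 S=0 W=0
Step 6 [NS]: N:car8-GO,E:wait,S:empty,W:wait | queues: N=0 E=0 S=0 W=0
Car 2 crosses at step 4

4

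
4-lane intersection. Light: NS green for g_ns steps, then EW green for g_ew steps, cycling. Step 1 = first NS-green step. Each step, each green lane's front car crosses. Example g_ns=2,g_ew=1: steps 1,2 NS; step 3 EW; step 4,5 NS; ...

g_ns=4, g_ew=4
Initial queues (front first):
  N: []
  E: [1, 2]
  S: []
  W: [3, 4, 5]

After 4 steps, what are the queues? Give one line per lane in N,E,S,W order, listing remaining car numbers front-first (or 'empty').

Step 1 [NS]: N:empty,E:wait,S:empty,W:wait | queues: N=0 E=2 S=0 W=3
Step 2 [NS]: N:empty,E:wait,S:empty,W:wait | queues: N=0 E=2 S=0 W=3
Step 3 [NS]: N:empty,E:wait,S:empty,W:wait | queues: N=0 E=2 S=0 W=3
Step 4 [NS]: N:empty,E:wait,S:empty,W:wait | queues: N=0 E=2 S=0 W=3

N: empty
E: 1 2
S: empty
W: 3 4 5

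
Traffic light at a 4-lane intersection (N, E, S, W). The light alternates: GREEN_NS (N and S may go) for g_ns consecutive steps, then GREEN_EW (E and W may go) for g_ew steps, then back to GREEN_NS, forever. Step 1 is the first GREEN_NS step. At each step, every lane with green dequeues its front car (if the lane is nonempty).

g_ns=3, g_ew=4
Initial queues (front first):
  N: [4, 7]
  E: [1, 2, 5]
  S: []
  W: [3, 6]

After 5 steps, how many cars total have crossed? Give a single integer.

Answer: 6

Derivation:
Step 1 [NS]: N:car4-GO,E:wait,S:empty,W:wait | queues: N=1 E=3 S=0 W=2
Step 2 [NS]: N:car7-GO,E:wait,S:empty,W:wait | queues: N=0 E=3 S=0 W=2
Step 3 [NS]: N:empty,E:wait,S:empty,W:wait | queues: N=0 E=3 S=0 W=2
Step 4 [EW]: N:wait,E:car1-GO,S:wait,W:car3-GO | queues: N=0 E=2 S=0 W=1
Step 5 [EW]: N:wait,E:car2-GO,S:wait,W:car6-GO | queues: N=0 E=1 S=0 W=0
Cars crossed by step 5: 6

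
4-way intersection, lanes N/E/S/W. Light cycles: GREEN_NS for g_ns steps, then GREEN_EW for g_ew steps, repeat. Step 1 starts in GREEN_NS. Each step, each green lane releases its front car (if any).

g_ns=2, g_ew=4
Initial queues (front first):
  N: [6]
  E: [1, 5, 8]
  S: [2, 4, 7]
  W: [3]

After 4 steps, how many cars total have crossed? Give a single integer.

Step 1 [NS]: N:car6-GO,E:wait,S:car2-GO,W:wait | queues: N=0 E=3 S=2 W=1
Step 2 [NS]: N:empty,E:wait,S:car4-GO,W:wait | queues: N=0 E=3 S=1 W=1
Step 3 [EW]: N:wait,E:car1-GO,S:wait,W:car3-GO | queues: N=0 E=2 S=1 W=0
Step 4 [EW]: N:wait,E:car5-GO,S:wait,W:empty | queues: N=0 E=1 S=1 W=0
Cars crossed by step 4: 6

Answer: 6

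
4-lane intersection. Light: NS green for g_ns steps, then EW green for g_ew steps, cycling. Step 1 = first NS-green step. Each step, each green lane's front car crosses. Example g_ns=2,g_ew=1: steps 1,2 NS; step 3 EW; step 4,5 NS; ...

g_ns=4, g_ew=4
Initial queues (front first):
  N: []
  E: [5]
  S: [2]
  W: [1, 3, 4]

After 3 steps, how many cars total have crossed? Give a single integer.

Answer: 1

Derivation:
Step 1 [NS]: N:empty,E:wait,S:car2-GO,W:wait | queues: N=0 E=1 S=0 W=3
Step 2 [NS]: N:empty,E:wait,S:empty,W:wait | queues: N=0 E=1 S=0 W=3
Step 3 [NS]: N:empty,E:wait,S:empty,W:wait | queues: N=0 E=1 S=0 W=3
Cars crossed by step 3: 1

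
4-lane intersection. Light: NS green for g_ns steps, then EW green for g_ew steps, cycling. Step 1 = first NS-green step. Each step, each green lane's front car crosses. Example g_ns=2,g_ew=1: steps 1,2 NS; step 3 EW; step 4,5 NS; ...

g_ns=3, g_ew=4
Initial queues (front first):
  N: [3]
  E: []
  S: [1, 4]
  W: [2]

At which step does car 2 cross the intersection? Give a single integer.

Step 1 [NS]: N:car3-GO,E:wait,S:car1-GO,W:wait | queues: N=0 E=0 S=1 W=1
Step 2 [NS]: N:empty,E:wait,S:car4-GO,W:wait | queues: N=0 E=0 S=0 W=1
Step 3 [NS]: N:empty,E:wait,S:empty,W:wait | queues: N=0 E=0 S=0 W=1
Step 4 [EW]: N:wait,E:empty,S:wait,W:car2-GO | queues: N=0 E=0 S=0 W=0
Car 2 crosses at step 4

4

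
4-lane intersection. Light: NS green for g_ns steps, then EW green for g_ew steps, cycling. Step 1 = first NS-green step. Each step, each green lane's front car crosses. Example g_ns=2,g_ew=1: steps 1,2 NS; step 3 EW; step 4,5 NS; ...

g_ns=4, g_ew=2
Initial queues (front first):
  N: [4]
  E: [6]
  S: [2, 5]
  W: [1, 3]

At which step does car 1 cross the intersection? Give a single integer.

Step 1 [NS]: N:car4-GO,E:wait,S:car2-GO,W:wait | queues: N=0 E=1 S=1 W=2
Step 2 [NS]: N:empty,E:wait,S:car5-GO,W:wait | queues: N=0 E=1 S=0 W=2
Step 3 [NS]: N:empty,E:wait,S:empty,W:wait | queues: N=0 E=1 S=0 W=2
Step 4 [NS]: N:empty,E:wait,S:empty,W:wait | queues: N=0 E=1 S=0 W=2
Step 5 [EW]: N:wait,E:car6-GO,S:wait,W:car1-GO | queues: N=0 E=0 S=0 W=1
Step 6 [EW]: N:wait,E:empty,S:wait,W:car3-GO | queues: N=0 E=0 S=0 W=0
Car 1 crosses at step 5

5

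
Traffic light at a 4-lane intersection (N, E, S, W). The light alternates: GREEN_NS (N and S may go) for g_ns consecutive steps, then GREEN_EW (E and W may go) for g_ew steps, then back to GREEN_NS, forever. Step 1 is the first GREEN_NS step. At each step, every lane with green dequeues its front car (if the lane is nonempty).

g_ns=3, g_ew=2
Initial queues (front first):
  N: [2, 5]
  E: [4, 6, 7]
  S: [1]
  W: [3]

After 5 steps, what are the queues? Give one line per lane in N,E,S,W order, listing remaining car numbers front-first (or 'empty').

Step 1 [NS]: N:car2-GO,E:wait,S:car1-GO,W:wait | queues: N=1 E=3 S=0 W=1
Step 2 [NS]: N:car5-GO,E:wait,S:empty,W:wait | queues: N=0 E=3 S=0 W=1
Step 3 [NS]: N:empty,E:wait,S:empty,W:wait | queues: N=0 E=3 S=0 W=1
Step 4 [EW]: N:wait,E:car4-GO,S:wait,W:car3-GO | queues: N=0 E=2 S=0 W=0
Step 5 [EW]: N:wait,E:car6-GO,S:wait,W:empty | queues: N=0 E=1 S=0 W=0

N: empty
E: 7
S: empty
W: empty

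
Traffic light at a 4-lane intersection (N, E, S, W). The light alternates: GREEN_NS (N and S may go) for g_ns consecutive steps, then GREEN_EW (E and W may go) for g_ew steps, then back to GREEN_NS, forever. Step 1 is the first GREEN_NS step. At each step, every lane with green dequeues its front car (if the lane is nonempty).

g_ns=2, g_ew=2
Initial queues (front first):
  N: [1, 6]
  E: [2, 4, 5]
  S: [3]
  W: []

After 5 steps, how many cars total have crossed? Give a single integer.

Answer: 5

Derivation:
Step 1 [NS]: N:car1-GO,E:wait,S:car3-GO,W:wait | queues: N=1 E=3 S=0 W=0
Step 2 [NS]: N:car6-GO,E:wait,S:empty,W:wait | queues: N=0 E=3 S=0 W=0
Step 3 [EW]: N:wait,E:car2-GO,S:wait,W:empty | queues: N=0 E=2 S=0 W=0
Step 4 [EW]: N:wait,E:car4-GO,S:wait,W:empty | queues: N=0 E=1 S=0 W=0
Step 5 [NS]: N:empty,E:wait,S:empty,W:wait | queues: N=0 E=1 S=0 W=0
Cars crossed by step 5: 5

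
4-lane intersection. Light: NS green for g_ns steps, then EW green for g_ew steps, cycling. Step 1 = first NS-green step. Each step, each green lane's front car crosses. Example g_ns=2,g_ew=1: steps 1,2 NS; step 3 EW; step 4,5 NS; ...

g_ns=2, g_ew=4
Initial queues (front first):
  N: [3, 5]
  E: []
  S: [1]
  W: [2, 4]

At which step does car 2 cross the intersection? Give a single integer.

Step 1 [NS]: N:car3-GO,E:wait,S:car1-GO,W:wait | queues: N=1 E=0 S=0 W=2
Step 2 [NS]: N:car5-GO,E:wait,S:empty,W:wait | queues: N=0 E=0 S=0 W=2
Step 3 [EW]: N:wait,E:empty,S:wait,W:car2-GO | queues: N=0 E=0 S=0 W=1
Step 4 [EW]: N:wait,E:empty,S:wait,W:car4-GO | queues: N=0 E=0 S=0 W=0
Car 2 crosses at step 3

3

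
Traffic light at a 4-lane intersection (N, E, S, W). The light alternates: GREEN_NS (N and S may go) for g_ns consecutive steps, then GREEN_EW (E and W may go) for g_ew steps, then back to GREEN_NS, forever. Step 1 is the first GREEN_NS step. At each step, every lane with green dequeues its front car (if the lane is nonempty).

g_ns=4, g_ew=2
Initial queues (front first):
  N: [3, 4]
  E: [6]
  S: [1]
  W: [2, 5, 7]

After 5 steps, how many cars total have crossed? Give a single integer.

Step 1 [NS]: N:car3-GO,E:wait,S:car1-GO,W:wait | queues: N=1 E=1 S=0 W=3
Step 2 [NS]: N:car4-GO,E:wait,S:empty,W:wait | queues: N=0 E=1 S=0 W=3
Step 3 [NS]: N:empty,E:wait,S:empty,W:wait | queues: N=0 E=1 S=0 W=3
Step 4 [NS]: N:empty,E:wait,S:empty,W:wait | queues: N=0 E=1 S=0 W=3
Step 5 [EW]: N:wait,E:car6-GO,S:wait,W:car2-GO | queues: N=0 E=0 S=0 W=2
Cars crossed by step 5: 5

Answer: 5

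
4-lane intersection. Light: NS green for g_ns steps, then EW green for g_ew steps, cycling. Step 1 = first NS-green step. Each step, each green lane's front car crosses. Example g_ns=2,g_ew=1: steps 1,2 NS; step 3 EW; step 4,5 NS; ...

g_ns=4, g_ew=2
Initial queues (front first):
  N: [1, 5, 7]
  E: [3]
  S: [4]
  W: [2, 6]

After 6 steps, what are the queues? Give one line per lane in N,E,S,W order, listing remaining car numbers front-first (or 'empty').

Step 1 [NS]: N:car1-GO,E:wait,S:car4-GO,W:wait | queues: N=2 E=1 S=0 W=2
Step 2 [NS]: N:car5-GO,E:wait,S:empty,W:wait | queues: N=1 E=1 S=0 W=2
Step 3 [NS]: N:car7-GO,E:wait,S:empty,W:wait | queues: N=0 E=1 S=0 W=2
Step 4 [NS]: N:empty,E:wait,S:empty,W:wait | queues: N=0 E=1 S=0 W=2
Step 5 [EW]: N:wait,E:car3-GO,S:wait,W:car2-GO | queues: N=0 E=0 S=0 W=1
Step 6 [EW]: N:wait,E:empty,S:wait,W:car6-GO | queues: N=0 E=0 S=0 W=0

N: empty
E: empty
S: empty
W: empty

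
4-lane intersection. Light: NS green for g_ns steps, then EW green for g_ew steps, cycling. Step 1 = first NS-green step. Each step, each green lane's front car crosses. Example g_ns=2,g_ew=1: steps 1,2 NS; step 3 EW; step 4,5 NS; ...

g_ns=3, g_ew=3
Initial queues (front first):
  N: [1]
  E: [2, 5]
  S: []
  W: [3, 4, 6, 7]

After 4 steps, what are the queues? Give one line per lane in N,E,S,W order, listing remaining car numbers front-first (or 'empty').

Step 1 [NS]: N:car1-GO,E:wait,S:empty,W:wait | queues: N=0 E=2 S=0 W=4
Step 2 [NS]: N:empty,E:wait,S:empty,W:wait | queues: N=0 E=2 S=0 W=4
Step 3 [NS]: N:empty,E:wait,S:empty,W:wait | queues: N=0 E=2 S=0 W=4
Step 4 [EW]: N:wait,E:car2-GO,S:wait,W:car3-GO | queues: N=0 E=1 S=0 W=3

N: empty
E: 5
S: empty
W: 4 6 7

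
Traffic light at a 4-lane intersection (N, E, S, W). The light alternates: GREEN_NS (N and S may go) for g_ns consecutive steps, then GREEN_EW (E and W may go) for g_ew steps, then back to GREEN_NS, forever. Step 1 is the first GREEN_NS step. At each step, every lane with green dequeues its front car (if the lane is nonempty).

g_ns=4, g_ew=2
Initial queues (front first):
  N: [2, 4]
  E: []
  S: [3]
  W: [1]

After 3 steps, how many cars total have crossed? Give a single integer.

Answer: 3

Derivation:
Step 1 [NS]: N:car2-GO,E:wait,S:car3-GO,W:wait | queues: N=1 E=0 S=0 W=1
Step 2 [NS]: N:car4-GO,E:wait,S:empty,W:wait | queues: N=0 E=0 S=0 W=1
Step 3 [NS]: N:empty,E:wait,S:empty,W:wait | queues: N=0 E=0 S=0 W=1
Cars crossed by step 3: 3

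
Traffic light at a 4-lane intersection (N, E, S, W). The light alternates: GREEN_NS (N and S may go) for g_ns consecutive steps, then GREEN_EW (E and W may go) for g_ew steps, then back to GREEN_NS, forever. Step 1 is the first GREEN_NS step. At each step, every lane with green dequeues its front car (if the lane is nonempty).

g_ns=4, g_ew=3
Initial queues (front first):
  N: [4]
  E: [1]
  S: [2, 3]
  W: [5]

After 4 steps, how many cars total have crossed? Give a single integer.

Step 1 [NS]: N:car4-GO,E:wait,S:car2-GO,W:wait | queues: N=0 E=1 S=1 W=1
Step 2 [NS]: N:empty,E:wait,S:car3-GO,W:wait | queues: N=0 E=1 S=0 W=1
Step 3 [NS]: N:empty,E:wait,S:empty,W:wait | queues: N=0 E=1 S=0 W=1
Step 4 [NS]: N:empty,E:wait,S:empty,W:wait | queues: N=0 E=1 S=0 W=1
Cars crossed by step 4: 3

Answer: 3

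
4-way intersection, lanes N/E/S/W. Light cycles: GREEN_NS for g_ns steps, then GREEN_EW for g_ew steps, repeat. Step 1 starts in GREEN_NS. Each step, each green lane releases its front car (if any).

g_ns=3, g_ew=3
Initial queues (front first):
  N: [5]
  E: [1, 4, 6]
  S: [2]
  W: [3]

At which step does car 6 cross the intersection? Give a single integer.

Step 1 [NS]: N:car5-GO,E:wait,S:car2-GO,W:wait | queues: N=0 E=3 S=0 W=1
Step 2 [NS]: N:empty,E:wait,S:empty,W:wait | queues: N=0 E=3 S=0 W=1
Step 3 [NS]: N:empty,E:wait,S:empty,W:wait | queues: N=0 E=3 S=0 W=1
Step 4 [EW]: N:wait,E:car1-GO,S:wait,W:car3-GO | queues: N=0 E=2 S=0 W=0
Step 5 [EW]: N:wait,E:car4-GO,S:wait,W:empty | queues: N=0 E=1 S=0 W=0
Step 6 [EW]: N:wait,E:car6-GO,S:wait,W:empty | queues: N=0 E=0 S=0 W=0
Car 6 crosses at step 6

6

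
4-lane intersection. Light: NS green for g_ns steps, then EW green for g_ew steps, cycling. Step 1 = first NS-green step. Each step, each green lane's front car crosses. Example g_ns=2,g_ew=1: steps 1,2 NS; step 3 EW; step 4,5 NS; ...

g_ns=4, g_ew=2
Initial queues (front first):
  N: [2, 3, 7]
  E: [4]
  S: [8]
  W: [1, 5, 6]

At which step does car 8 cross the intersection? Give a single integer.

Step 1 [NS]: N:car2-GO,E:wait,S:car8-GO,W:wait | queues: N=2 E=1 S=0 W=3
Step 2 [NS]: N:car3-GO,E:wait,S:empty,W:wait | queues: N=1 E=1 S=0 W=3
Step 3 [NS]: N:car7-GO,E:wait,S:empty,W:wait | queues: N=0 E=1 S=0 W=3
Step 4 [NS]: N:empty,E:wait,S:empty,W:wait | queues: N=0 E=1 S=0 W=3
Step 5 [EW]: N:wait,E:car4-GO,S:wait,W:car1-GO | queues: N=0 E=0 S=0 W=2
Step 6 [EW]: N:wait,E:empty,S:wait,W:car5-GO | queues: N=0 E=0 S=0 W=1
Step 7 [NS]: N:empty,E:wait,S:empty,W:wait | queues: N=0 E=0 S=0 W=1
Step 8 [NS]: N:empty,E:wait,S:empty,W:wait | queues: N=0 E=0 S=0 W=1
Step 9 [NS]: N:empty,E:wait,S:empty,W:wait | queues: N=0 E=0 S=0 W=1
Step 10 [NS]: N:empty,E:wait,S:empty,W:wait | queues: N=0 E=0 S=0 W=1
Step 11 [EW]: N:wait,E:empty,S:wait,W:car6-GO | queues: N=0 E=0 S=0 W=0
Car 8 crosses at step 1

1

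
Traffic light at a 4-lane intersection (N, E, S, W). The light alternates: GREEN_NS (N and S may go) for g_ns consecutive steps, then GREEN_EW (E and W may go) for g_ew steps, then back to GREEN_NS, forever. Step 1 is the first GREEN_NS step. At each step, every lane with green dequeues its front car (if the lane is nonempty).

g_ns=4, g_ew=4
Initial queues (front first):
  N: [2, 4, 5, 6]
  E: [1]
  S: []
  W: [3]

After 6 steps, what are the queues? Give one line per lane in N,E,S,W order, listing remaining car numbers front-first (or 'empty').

Step 1 [NS]: N:car2-GO,E:wait,S:empty,W:wait | queues: N=3 E=1 S=0 W=1
Step 2 [NS]: N:car4-GO,E:wait,S:empty,W:wait | queues: N=2 E=1 S=0 W=1
Step 3 [NS]: N:car5-GO,E:wait,S:empty,W:wait | queues: N=1 E=1 S=0 W=1
Step 4 [NS]: N:car6-GO,E:wait,S:empty,W:wait | queues: N=0 E=1 S=0 W=1
Step 5 [EW]: N:wait,E:car1-GO,S:wait,W:car3-GO | queues: N=0 E=0 S=0 W=0

N: empty
E: empty
S: empty
W: empty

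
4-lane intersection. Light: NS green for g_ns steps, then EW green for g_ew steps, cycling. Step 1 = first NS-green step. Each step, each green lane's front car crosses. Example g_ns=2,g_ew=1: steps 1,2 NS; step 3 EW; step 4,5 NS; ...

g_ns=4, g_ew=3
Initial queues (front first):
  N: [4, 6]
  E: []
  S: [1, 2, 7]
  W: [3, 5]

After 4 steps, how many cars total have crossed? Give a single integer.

Answer: 5

Derivation:
Step 1 [NS]: N:car4-GO,E:wait,S:car1-GO,W:wait | queues: N=1 E=0 S=2 W=2
Step 2 [NS]: N:car6-GO,E:wait,S:car2-GO,W:wait | queues: N=0 E=0 S=1 W=2
Step 3 [NS]: N:empty,E:wait,S:car7-GO,W:wait | queues: N=0 E=0 S=0 W=2
Step 4 [NS]: N:empty,E:wait,S:empty,W:wait | queues: N=0 E=0 S=0 W=2
Cars crossed by step 4: 5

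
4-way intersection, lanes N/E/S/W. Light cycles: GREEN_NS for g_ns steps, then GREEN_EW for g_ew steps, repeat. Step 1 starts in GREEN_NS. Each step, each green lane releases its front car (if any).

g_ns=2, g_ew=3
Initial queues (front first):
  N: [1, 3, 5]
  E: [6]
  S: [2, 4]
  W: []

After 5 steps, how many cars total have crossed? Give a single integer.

Answer: 5

Derivation:
Step 1 [NS]: N:car1-GO,E:wait,S:car2-GO,W:wait | queues: N=2 E=1 S=1 W=0
Step 2 [NS]: N:car3-GO,E:wait,S:car4-GO,W:wait | queues: N=1 E=1 S=0 W=0
Step 3 [EW]: N:wait,E:car6-GO,S:wait,W:empty | queues: N=1 E=0 S=0 W=0
Step 4 [EW]: N:wait,E:empty,S:wait,W:empty | queues: N=1 E=0 S=0 W=0
Step 5 [EW]: N:wait,E:empty,S:wait,W:empty | queues: N=1 E=0 S=0 W=0
Cars crossed by step 5: 5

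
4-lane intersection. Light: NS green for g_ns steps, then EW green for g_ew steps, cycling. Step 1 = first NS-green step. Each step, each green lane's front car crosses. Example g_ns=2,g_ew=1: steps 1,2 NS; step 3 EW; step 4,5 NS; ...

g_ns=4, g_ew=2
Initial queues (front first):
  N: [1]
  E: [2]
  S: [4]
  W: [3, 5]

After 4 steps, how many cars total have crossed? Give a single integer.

Step 1 [NS]: N:car1-GO,E:wait,S:car4-GO,W:wait | queues: N=0 E=1 S=0 W=2
Step 2 [NS]: N:empty,E:wait,S:empty,W:wait | queues: N=0 E=1 S=0 W=2
Step 3 [NS]: N:empty,E:wait,S:empty,W:wait | queues: N=0 E=1 S=0 W=2
Step 4 [NS]: N:empty,E:wait,S:empty,W:wait | queues: N=0 E=1 S=0 W=2
Cars crossed by step 4: 2

Answer: 2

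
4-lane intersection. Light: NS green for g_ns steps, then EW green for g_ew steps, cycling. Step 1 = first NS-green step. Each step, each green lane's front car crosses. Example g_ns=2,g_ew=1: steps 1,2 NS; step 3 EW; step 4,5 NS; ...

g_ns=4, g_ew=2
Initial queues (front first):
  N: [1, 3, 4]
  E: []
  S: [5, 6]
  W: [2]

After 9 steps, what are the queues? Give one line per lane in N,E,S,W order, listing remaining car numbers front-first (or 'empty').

Step 1 [NS]: N:car1-GO,E:wait,S:car5-GO,W:wait | queues: N=2 E=0 S=1 W=1
Step 2 [NS]: N:car3-GO,E:wait,S:car6-GO,W:wait | queues: N=1 E=0 S=0 W=1
Step 3 [NS]: N:car4-GO,E:wait,S:empty,W:wait | queues: N=0 E=0 S=0 W=1
Step 4 [NS]: N:empty,E:wait,S:empty,W:wait | queues: N=0 E=0 S=0 W=1
Step 5 [EW]: N:wait,E:empty,S:wait,W:car2-GO | queues: N=0 E=0 S=0 W=0

N: empty
E: empty
S: empty
W: empty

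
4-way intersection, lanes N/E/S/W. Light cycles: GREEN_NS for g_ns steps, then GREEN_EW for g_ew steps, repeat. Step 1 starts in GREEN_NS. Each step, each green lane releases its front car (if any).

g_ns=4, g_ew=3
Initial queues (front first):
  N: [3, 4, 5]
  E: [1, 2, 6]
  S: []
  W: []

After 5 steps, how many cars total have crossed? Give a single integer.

Step 1 [NS]: N:car3-GO,E:wait,S:empty,W:wait | queues: N=2 E=3 S=0 W=0
Step 2 [NS]: N:car4-GO,E:wait,S:empty,W:wait | queues: N=1 E=3 S=0 W=0
Step 3 [NS]: N:car5-GO,E:wait,S:empty,W:wait | queues: N=0 E=3 S=0 W=0
Step 4 [NS]: N:empty,E:wait,S:empty,W:wait | queues: N=0 E=3 S=0 W=0
Step 5 [EW]: N:wait,E:car1-GO,S:wait,W:empty | queues: N=0 E=2 S=0 W=0
Cars crossed by step 5: 4

Answer: 4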